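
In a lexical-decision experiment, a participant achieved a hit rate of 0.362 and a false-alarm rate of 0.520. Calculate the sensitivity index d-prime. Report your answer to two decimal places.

d-prime = -0.40

z(H) = z(0.362) = -0.353
z(FA) = z(0.520) = 0.050
d' = z(H) − z(FA) = -0.353 − 0.050 = -0.403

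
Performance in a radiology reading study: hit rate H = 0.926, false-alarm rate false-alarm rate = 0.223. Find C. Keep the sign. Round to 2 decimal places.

C = -0.34

z(H) = 1.447
z(FA) = -0.762
c = −½·[z(H) + z(FA)] = −0.5 × (1.447 + (-0.762)) = -0.3425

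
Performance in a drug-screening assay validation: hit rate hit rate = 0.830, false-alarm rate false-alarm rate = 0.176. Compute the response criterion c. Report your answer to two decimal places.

Φ⁻¹(H) = 0.954
Φ⁻¹(FA) = -0.931
c = −½·[z(H) + z(FA)] = −0.5 × (0.954 + (-0.931)) = -0.0115

c = -0.01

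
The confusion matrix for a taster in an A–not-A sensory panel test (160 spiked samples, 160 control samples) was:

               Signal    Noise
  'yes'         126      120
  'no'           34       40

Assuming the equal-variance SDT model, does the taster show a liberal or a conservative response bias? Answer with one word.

z(H) = 0.798, z(FA) = 0.674
c = −½·(z(H) + z(FA)) = -0.736
c < 0 → liberal criterion (biased toward responding “yes”).

liberal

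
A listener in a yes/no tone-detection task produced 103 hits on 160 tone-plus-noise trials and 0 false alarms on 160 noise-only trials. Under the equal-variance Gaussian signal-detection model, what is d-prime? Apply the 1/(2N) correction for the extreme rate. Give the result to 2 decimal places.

The false-alarm rate is 0/160 = 0, so apply the 1/(2N) correction: FA → 1/(2·160) = 0.00313.
z(H) = z(0.64375) = 0.369
z(FA) = z(0.00313) = -2.734
d' = 0.369 − (-2.734) = 3.103

d-prime = 3.10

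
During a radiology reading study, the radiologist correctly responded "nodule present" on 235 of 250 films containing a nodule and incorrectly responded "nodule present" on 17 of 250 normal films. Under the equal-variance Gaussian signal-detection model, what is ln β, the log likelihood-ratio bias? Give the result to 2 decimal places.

H = 235/250 = 0.9400
FA = 17/250 = 0.0680
z(H) = 1.555
z(FA) = -1.491
ln β = −½·[z(H)² − z(FA)²] = −0.5 × (2.418 − 2.223) = -0.0975

ln β = -0.10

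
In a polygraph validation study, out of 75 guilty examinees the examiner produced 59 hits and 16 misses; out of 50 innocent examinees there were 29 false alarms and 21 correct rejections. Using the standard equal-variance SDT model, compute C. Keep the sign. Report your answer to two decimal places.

H = 59/75 = 0.7867
FA = 29/50 = 0.5800
z(0.7867) = 0.795, z(0.5800) = 0.202
c = −½·[z(H) + z(FA)] = −0.5 × (0.795 + 0.202) = -0.4985

C = -0.50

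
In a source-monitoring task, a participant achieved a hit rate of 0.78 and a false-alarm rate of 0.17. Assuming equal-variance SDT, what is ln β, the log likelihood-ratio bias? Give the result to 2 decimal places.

ln β = 0.16

Φ⁻¹(0.78) = 0.772, Φ⁻¹(0.17) = -0.954
ln β = −½·[z(H)² − z(FA)²] = −0.5 × (0.596 − 0.910) = 0.157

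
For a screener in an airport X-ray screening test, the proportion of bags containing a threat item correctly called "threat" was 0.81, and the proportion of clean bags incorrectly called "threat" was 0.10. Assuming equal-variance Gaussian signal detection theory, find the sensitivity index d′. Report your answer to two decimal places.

z(H) = z(0.81) = 0.8779
z(FA) = z(0.10) = -1.2816
d' = z(H) − z(FA) = 0.8779 − (-1.2816) = 2.1595

d′ = 2.16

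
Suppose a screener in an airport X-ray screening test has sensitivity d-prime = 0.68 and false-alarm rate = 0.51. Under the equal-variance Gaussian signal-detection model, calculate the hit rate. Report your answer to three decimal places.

z(false-alarm rate) = z(0.51) = 0.0251
z(H) = z(FA) + d' = 0.0251 + 0.68 = 0.7051
hit rate = Φ(0.7051) = 0.7596

hit rate = 0.760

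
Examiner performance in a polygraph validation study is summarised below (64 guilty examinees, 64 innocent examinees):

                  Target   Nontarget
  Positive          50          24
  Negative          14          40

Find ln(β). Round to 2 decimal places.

ln β = -0.25

H = 50/64 = 0.7812
FA = 24/64 = 0.3750
Φ⁻¹(H) = Φ⁻¹(0.7812) = 0.776
Φ⁻¹(FA) = Φ⁻¹(0.3750) = -0.319
ln β = −½·[z(H)² − z(FA)²] = −0.5 × (0.602 − 0.102) = -0.250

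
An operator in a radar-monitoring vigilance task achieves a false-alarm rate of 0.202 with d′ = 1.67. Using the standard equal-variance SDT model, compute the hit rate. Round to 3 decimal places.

hit rate = 0.798

z(false-alarm rate) = z(0.202) = -0.8345
z(H) = z(FA) + d' = -0.8345 + 1.67 = 0.8355
hit rate = Φ(0.8355) = 0.7983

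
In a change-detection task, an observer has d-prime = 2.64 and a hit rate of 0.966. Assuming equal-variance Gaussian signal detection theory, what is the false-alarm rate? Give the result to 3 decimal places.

z(hit rate) = z(0.966) = 1.8250
z(FA) = z(H) − d' = 1.8250 − 2.64 = -0.8150
false-alarm rate = Φ(-0.8150) = 0.2075

false-alarm rate = 0.208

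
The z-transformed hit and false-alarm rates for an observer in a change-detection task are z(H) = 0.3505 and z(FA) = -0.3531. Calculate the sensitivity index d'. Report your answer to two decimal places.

d' = z(H) − z(FA) = 0.3505 − (-0.3531) = 0.7036

d' = 0.70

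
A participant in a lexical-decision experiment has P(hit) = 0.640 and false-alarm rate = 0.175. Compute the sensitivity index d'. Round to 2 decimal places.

d' = 1.29

z(H) = z(0.640) = 0.358
z(FA) = z(0.175) = -0.935
d' = z(H) − z(FA) = 0.358 − (-0.935) = 1.293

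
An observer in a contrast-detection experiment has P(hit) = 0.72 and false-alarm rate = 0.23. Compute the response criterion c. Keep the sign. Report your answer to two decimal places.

z(H) = z(0.72) = 0.5828
z(FA) = z(0.23) = -0.7388
c = −½·[z(H) + z(FA)] = −0.5 × (0.5828 + (-0.7388)) = 0.0780
c > 0: the observer has a conservative response bias.

c = 0.08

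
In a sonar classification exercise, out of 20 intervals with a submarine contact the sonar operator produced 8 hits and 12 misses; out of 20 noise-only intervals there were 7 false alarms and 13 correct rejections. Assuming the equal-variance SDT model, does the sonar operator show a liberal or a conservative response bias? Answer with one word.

z(H) = -0.253, z(FA) = -0.385
c = −½·(z(H) + z(FA)) = 0.319
c > 0 → conservative criterion (biased toward responding “no”).

conservative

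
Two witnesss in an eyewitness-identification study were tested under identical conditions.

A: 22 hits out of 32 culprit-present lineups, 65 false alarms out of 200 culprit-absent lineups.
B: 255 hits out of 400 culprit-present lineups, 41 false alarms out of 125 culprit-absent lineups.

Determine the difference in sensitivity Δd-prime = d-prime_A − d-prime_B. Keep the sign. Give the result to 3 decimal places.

A: z(0.6875) = 0.4888, z(0.3250) = -0.4538, d' = 0.9426
B: z(0.6375) = 0.3518, z(0.3280) = -0.4454, d' = 0.7972
Δd' = d'_A − d'_B = 0.9426 − 0.7972 = 0.1454
A has the higher sensitivity.

Δd-prime = 0.145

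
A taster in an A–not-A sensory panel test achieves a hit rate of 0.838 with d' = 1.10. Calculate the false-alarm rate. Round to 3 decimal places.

z(hit rate) = z(0.838) = 0.9863
z(FA) = z(H) − d' = 0.9863 − 1.10 = -0.1137
false-alarm rate = Φ(-0.1137) = 0.4547

false-alarm rate = 0.455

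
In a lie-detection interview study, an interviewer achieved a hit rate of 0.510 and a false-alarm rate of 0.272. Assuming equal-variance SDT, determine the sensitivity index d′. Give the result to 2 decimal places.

d′ = 0.63

Φ⁻¹(H) = Φ⁻¹(0.510) = 0.0251
Φ⁻¹(FA) = Φ⁻¹(0.272) = -0.6068
d' = z(H) − z(FA) = 0.0251 − (-0.6068) = 0.6319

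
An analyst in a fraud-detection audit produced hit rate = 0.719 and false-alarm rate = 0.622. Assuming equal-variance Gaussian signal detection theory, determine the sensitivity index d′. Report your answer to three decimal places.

z(H) = 0.5799
z(FA) = 0.3107
d' = z(H) − z(FA) = 0.5799 − 0.3107 = 0.2692

d′ = 0.269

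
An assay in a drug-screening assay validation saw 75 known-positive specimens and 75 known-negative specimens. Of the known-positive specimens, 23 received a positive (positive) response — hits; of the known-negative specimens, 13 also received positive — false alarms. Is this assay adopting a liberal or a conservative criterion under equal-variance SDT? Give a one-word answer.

conservative

z(H) = -0.505, z(FA) = -0.941
c = −½·(z(H) + z(FA)) = 0.723
c > 0 → conservative criterion (biased toward responding “no”).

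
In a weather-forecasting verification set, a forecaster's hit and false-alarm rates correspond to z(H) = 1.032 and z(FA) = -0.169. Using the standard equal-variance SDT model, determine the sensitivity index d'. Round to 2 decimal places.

d' = 1.20

d' = z(H) − z(FA) = 1.032 − (-0.169) = 1.201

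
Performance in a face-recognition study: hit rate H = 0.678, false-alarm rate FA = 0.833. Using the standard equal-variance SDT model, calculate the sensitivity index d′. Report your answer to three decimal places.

d′ = -0.504

z(0.678) = 0.4621, z(0.833) = 0.9661
d' = z(H) − z(FA) = 0.4621 − 0.9661 = -0.5040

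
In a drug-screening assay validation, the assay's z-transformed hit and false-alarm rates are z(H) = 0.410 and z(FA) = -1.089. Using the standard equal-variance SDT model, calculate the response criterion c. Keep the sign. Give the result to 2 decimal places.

c = 0.34

c = −½·[z(H) + z(FA)] = −½·(0.410 + (-1.089)) = 0.3395
c > 0: the assay has a conservative response bias.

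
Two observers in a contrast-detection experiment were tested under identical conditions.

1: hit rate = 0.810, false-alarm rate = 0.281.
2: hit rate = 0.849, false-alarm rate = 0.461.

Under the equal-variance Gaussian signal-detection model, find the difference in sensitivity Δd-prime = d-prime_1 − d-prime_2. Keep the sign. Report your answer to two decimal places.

Δd-prime = 0.33

1: z(0.810) = 0.878, z(0.281) = -0.580, d' = 1.458
2: z(0.849) = 1.032, z(0.461) = -0.098, d' = 1.130
Δd' = d'_1 − d'_2 = 1.458 − 1.130 = 0.328
1 has the higher sensitivity.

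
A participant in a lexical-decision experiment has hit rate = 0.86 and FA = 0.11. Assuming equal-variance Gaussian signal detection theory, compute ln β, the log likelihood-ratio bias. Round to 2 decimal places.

z(H) = 1.080
z(FA) = -1.227
ln β = −½·[z(H)² − z(FA)²] = −0.5 × (1.166 − 1.506) = 0.170

ln β = 0.17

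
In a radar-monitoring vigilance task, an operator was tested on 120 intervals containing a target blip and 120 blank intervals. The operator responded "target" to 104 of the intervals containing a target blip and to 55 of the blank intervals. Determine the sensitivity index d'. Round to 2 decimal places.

H = 104/120 = 0.8667
FA = 55/120 = 0.4583
Φ⁻¹(H) = Φ⁻¹(0.8667) = 1.1109
Φ⁻¹(FA) = Φ⁻¹(0.4583) = -0.1047
d' = z(H) − z(FA) = 1.1109 − (-0.1047) = 1.2156

d' = 1.22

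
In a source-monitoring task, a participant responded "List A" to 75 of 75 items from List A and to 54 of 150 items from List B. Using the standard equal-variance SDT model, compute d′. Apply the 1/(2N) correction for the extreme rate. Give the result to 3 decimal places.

The hit rate is 75/75 = 1, so apply the 1/(2N) correction: H → 1 − 1/(2·75) = 0.99333.
z(H) = z(0.99333) = 2.4746
z(FA) = z(0.36000) = -0.3585
d' = 2.4746 − (-0.3585) = 2.8331

d′ = 2.833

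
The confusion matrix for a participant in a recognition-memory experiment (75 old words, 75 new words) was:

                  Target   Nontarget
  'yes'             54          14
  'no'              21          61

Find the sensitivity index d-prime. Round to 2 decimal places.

d-prime = 1.47

H = 54/75 = 0.7200
FA = 14/75 = 0.1867
z(0.7200) = 0.583, z(0.1867) = -0.890
d' = z(H) − z(FA) = 0.583 − (-0.890) = 1.473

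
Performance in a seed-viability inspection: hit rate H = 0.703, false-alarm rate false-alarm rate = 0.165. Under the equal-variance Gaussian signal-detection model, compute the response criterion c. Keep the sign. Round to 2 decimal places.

c = 0.22

z(H) = z(0.703) = 0.5330
z(FA) = z(0.165) = -0.9741
c = −½·[z(H) + z(FA)] = −0.5 × (0.5330 + (-0.9741)) = 0.22055
c > 0: the technician has a conservative response bias.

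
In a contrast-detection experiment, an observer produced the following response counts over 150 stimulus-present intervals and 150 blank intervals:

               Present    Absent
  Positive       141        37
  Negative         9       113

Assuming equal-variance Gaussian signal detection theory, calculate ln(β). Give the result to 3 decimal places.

H = 141/150 = 0.9400
FA = 37/150 = 0.2467
z(H) = z(0.9400) = 1.5548
z(FA) = z(0.2467) = -0.6849
ln β = −½·[z(H)² − z(FA)²] = −0.5 × (2.4174 − 0.4691) = -0.97415

ln β = -0.974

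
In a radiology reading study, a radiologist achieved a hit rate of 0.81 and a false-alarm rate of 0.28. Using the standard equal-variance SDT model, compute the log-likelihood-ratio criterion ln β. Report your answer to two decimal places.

z(H) = z(0.81) = 0.878
z(FA) = z(0.28) = -0.583
ln β = −½·[z(H)² − z(FA)²] = −0.5 × (0.771 − 0.340) = -0.2155

ln β = -0.22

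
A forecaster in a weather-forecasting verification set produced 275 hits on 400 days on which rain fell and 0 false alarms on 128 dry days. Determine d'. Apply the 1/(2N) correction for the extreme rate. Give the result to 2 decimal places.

d' = 3.15

The false-alarm rate is 0/128 = 0, so apply the 1/(2N) correction: FA → 1/(2·128) = 0.00391.
z(H) = z(0.68750) = 0.489
z(FA) = z(0.00391) = -2.660
d' = 0.489 − (-2.660) = 3.149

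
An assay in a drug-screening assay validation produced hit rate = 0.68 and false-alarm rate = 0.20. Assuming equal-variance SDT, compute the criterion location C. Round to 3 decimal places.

Φ⁻¹(H) = 0.4677
Φ⁻¹(FA) = -0.8416
c = −½·[z(H) + z(FA)] = −0.5 × (0.4677 + (-0.8416)) = 0.18695

C = 0.187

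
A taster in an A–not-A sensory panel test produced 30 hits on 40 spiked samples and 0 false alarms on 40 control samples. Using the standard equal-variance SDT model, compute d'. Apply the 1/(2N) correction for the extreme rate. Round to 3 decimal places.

The false-alarm rate is 0/40 = 0, so apply the 1/(2N) correction: FA → 1/(2·40) = 0.01250.
z(H) = z(0.75000) = 0.6745
z(FA) = z(0.01250) = -2.2414
d' = 0.6745 − (-2.2414) = 2.9159

d' = 2.916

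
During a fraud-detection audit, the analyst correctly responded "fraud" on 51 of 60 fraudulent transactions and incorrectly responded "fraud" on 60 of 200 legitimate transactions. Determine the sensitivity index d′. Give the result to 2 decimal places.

d′ = 1.56

H = 51/60 = 0.8500
FA = 60/200 = 0.3000
z(H) = 1.036
z(FA) = -0.524
d' = z(H) − z(FA) = 1.036 − (-0.524) = 1.560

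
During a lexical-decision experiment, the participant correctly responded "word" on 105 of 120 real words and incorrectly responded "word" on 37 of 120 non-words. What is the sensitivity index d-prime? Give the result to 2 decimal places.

d-prime = 1.65

H = 105/120 = 0.8750
FA = 37/120 = 0.3083
z(0.8750) = 1.150, z(0.3083) = -0.501
d' = z(H) − z(FA) = 1.150 − (-0.501) = 1.651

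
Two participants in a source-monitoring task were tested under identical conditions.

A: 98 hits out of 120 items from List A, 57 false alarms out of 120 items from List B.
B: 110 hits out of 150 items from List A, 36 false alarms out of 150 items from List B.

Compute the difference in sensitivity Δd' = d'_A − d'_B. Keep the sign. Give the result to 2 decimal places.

A: z(0.8167) = 0.903, z(0.4750) = -0.063, d' = 0.966
B: z(0.7333) = 0.623, z(0.2400) = -0.706, d' = 1.329
Δd' = d'_A − d'_B = 0.966 − 1.329 = -0.363
B has the higher sensitivity.

Δd' = -0.36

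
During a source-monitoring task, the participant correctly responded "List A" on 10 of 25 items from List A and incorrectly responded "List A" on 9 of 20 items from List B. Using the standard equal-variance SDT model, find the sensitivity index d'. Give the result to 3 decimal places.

d' = -0.128

H = 10/25 = 0.4000
FA = 9/20 = 0.4500
z(H) = z(0.4000) = -0.2533
z(FA) = z(0.4500) = -0.1257
d' = z(H) − z(FA) = -0.2533 − (-0.1257) = -0.1276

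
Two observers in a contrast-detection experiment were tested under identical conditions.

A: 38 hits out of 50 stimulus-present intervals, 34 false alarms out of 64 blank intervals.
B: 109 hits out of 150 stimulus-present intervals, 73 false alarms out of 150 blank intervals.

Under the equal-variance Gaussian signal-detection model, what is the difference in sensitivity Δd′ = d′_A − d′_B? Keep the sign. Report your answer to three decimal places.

Δd′ = -0.008

A: z(0.7600) = 0.7063, z(0.5312) = 0.0783, d' = 0.6280
B: z(0.7267) = 0.6029, z(0.4867) = -0.0333, d' = 0.6362
Δd' = d'_A − d'_B = 0.6280 − 0.6362 = -0.0082
B has the higher sensitivity.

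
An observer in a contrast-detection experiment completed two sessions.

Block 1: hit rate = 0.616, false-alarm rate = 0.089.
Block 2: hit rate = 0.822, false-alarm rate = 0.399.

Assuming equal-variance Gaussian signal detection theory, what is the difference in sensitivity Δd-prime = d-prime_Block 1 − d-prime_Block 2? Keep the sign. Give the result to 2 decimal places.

Δd-prime = 0.46

Block 1: z(0.616) = 0.295, z(0.089) = -1.347, d' = 1.642
Block 2: z(0.822) = 0.923, z(0.399) = -0.256, d' = 1.179
Δd' = d'_Block 1 − d'_Block 2 = 1.642 − 1.179 = 0.463
Block 1 has the higher sensitivity.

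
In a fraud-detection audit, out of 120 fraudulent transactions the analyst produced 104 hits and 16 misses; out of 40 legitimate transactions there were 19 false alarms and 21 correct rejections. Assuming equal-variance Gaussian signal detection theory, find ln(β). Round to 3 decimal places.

ln β = -0.615

H = 104/120 = 0.8667
FA = 19/40 = 0.4750
z(0.8667) = 1.1109, z(0.4750) = -0.0627
ln β = −½·[z(H)² − z(FA)²] = −0.5 × (1.2341 − 0.0039) = -0.6151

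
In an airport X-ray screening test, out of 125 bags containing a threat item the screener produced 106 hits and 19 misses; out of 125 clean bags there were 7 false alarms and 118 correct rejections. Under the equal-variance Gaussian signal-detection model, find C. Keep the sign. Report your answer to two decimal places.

C = 0.28

H = 106/125 = 0.8480
FA = 7/125 = 0.0560
Φ⁻¹(0.8480) = 1.028, Φ⁻¹(0.0560) = -1.589
c = −½·[z(H) + z(FA)] = −0.5 × (1.028 + (-1.589)) = 0.2805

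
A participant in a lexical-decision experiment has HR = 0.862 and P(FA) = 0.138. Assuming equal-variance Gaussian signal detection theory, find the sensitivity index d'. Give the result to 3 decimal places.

z(H) = z(0.862) = 1.0893
z(FA) = z(0.138) = -1.0893
d' = z(H) − z(FA) = 1.0893 − (-1.0893) = 2.1786

d' = 2.179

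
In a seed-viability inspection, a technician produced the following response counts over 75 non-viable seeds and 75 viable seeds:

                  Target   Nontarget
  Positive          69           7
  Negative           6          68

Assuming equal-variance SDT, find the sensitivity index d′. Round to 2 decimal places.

d′ = 2.73

H = 69/75 = 0.9200
FA = 7/75 = 0.0933
z(0.9200) = 1.4051, z(0.0933) = -1.3207
d' = z(H) − z(FA) = 1.4051 − (-1.3207) = 2.7258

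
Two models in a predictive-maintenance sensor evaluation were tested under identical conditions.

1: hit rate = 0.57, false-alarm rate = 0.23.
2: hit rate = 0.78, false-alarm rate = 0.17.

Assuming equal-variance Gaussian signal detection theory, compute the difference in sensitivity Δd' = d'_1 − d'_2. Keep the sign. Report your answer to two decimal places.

1: z(0.57) = 0.176, z(0.23) = -0.739, d' = 0.915
2: z(0.78) = 0.772, z(0.17) = -0.954, d' = 1.726
Δd' = d'_1 − d'_2 = 0.915 − 1.726 = -0.811
2 has the higher sensitivity.

Δd' = -0.81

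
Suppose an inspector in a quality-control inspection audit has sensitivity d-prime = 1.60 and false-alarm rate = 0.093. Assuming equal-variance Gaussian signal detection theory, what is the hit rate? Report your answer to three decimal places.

z(false-alarm rate) = z(0.093) = -1.3225
z(H) = z(FA) + d' = -1.3225 + 1.60 = 0.2775
hit rate = Φ(0.2775) = 0.6093

hit rate = 0.609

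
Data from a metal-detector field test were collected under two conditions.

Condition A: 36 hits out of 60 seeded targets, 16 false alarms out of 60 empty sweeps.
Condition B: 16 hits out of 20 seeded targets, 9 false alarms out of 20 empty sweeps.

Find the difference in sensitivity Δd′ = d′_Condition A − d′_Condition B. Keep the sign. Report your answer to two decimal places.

Δd′ = -0.09

Condition A: z(0.6000) = 0.253, z(0.2667) = -0.623, d' = 0.876
Condition B: z(0.8000) = 0.842, z(0.4500) = -0.126, d' = 0.968
Δd' = d'_Condition A − d'_Condition B = 0.876 − 0.968 = -0.092
Condition B has the higher sensitivity.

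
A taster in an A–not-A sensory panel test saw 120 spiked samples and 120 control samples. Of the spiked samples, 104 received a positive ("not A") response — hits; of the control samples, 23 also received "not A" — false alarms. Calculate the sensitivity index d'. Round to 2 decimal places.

d' = 1.98

H = 104/120 = 0.8667
FA = 23/120 = 0.1917
Φ⁻¹(0.8667) = 1.1109, Φ⁻¹(0.1917) = -0.8716
d' = z(H) − z(FA) = 1.1109 − (-0.8716) = 1.9825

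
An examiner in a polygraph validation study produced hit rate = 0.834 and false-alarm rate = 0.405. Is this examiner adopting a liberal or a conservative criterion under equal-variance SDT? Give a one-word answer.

z(H) = 0.970, z(FA) = -0.240
c = −½·(z(H) + z(FA)) = -0.365
c < 0 → liberal criterion (biased toward responding “yes”).

liberal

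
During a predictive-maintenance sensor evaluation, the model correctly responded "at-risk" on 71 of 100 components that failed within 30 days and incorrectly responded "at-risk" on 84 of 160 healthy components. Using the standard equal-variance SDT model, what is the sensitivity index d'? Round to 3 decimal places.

H = 71/100 = 0.7100
FA = 84/160 = 0.5250
Φ⁻¹(H) = 0.5534
Φ⁻¹(FA) = 0.0627
d' = z(H) − z(FA) = 0.5534 − 0.0627 = 0.4907

d' = 0.491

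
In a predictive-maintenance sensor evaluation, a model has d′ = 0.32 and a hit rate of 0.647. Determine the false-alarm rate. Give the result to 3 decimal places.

z(hit rate) = z(0.647) = 0.3772
z(FA) = z(H) − d' = 0.3772 − 0.32 = 0.0572
false-alarm rate = Φ(0.0572) = 0.5228

false-alarm rate = 0.523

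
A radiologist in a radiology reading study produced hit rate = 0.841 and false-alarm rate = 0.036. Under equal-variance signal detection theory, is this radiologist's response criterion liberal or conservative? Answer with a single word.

z(H) = 0.999, z(FA) = -1.799
c = −½·(z(H) + z(FA)) = 0.400
c > 0 → conservative criterion (biased toward responding “no”).

conservative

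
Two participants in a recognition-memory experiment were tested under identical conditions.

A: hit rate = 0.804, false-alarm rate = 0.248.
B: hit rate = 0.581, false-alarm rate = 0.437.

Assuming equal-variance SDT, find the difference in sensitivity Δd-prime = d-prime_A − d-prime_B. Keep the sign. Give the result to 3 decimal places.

A: z(0.804) = 0.8560, z(0.248) = -0.6808, d' = 1.5368
B: z(0.581) = 0.2045, z(0.437) = -0.1586, d' = 0.3631
Δd' = d'_A − d'_B = 1.5368 − 0.3631 = 1.1737
A has the higher sensitivity.

Δd-prime = 1.174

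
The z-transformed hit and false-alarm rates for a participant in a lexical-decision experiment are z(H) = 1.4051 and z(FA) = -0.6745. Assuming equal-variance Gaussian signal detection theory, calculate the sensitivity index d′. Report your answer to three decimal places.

d' = z(H) − z(FA) = 1.4051 − (-0.6745) = 2.0796

d′ = 2.080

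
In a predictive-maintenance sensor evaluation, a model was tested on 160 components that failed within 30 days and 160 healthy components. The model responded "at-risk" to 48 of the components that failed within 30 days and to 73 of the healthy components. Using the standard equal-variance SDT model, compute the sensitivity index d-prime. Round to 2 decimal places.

d-prime = -0.41

H = 48/160 = 0.3000
FA = 73/160 = 0.4562
z(0.3000) = -0.5244, z(0.4562) = -0.1100
d' = z(H) − z(FA) = -0.5244 − (-0.1100) = -0.4144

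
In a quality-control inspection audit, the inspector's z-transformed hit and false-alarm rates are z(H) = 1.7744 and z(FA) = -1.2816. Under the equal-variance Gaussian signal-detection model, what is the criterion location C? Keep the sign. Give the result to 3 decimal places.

C = -0.246

c = −½·[z(H) + z(FA)] = −½·(1.7744 + (-1.2816)) = -0.2464
c < 0: the inspector has a liberal response bias.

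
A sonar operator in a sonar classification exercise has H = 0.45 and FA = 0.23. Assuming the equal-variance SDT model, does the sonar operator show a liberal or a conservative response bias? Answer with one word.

z(H) = -0.126, z(FA) = -0.739
c = −½·(z(H) + z(FA)) = 0.4325
c > 0 → conservative criterion (biased toward responding “no”).

conservative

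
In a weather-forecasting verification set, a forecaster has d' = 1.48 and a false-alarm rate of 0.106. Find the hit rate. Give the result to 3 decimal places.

hit rate = 0.592

z(false-alarm rate) = z(0.106) = -1.2481
z(H) = z(FA) + d' = -1.2481 + 1.48 = 0.2319
hit rate = Φ(0.2319) = 0.5917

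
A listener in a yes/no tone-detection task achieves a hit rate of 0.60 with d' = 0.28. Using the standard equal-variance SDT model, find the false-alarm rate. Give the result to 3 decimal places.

z(hit rate) = z(0.60) = 0.2533
z(FA) = z(H) − d' = 0.2533 − 0.28 = -0.0267
false-alarm rate = Φ(-0.0267) = 0.4893

false-alarm rate = 0.489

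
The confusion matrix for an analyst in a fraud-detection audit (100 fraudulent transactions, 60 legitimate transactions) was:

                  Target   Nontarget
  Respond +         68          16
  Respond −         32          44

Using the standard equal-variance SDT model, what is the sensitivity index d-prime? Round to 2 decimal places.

d-prime = 1.09

H = 68/100 = 0.6800
FA = 16/60 = 0.2667
z(H) = z(0.6800) = 0.4677
z(FA) = z(0.2667) = -0.6228
d' = z(H) − z(FA) = 0.4677 − (-0.6228) = 1.0905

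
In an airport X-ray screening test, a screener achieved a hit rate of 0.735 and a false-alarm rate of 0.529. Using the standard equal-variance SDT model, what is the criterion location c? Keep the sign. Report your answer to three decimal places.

z(H) = z(0.735) = 0.6280
z(FA) = z(0.529) = 0.0728
c = −½·[z(H) + z(FA)] = −0.5 × (0.6280 + 0.0728) = -0.3504

c = -0.350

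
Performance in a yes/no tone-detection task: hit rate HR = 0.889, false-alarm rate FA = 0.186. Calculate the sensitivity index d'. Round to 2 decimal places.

z(0.889) = 1.2212, z(0.186) = -0.8927
d' = z(H) − z(FA) = 1.2212 − (-0.8927) = 2.1139

d' = 2.11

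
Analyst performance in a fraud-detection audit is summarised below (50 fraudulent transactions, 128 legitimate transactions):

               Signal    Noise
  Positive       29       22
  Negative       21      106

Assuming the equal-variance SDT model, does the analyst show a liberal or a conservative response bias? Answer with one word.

conservative

z(H) = 0.202, z(FA) = -0.947
c = −½·(z(H) + z(FA)) = 0.3725
c > 0 → conservative criterion (biased toward responding “no”).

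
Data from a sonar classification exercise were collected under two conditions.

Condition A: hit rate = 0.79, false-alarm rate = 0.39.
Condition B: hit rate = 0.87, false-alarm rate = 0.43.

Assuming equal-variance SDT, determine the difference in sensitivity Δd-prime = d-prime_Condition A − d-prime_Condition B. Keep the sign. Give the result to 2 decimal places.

Δd-prime = -0.22

Condition A: z(0.79) = 0.806, z(0.39) = -0.279, d' = 1.085
Condition B: z(0.87) = 1.126, z(0.43) = -0.176, d' = 1.302
Δd' = d'_Condition A − d'_Condition B = 1.085 − 1.302 = -0.217
Condition B has the higher sensitivity.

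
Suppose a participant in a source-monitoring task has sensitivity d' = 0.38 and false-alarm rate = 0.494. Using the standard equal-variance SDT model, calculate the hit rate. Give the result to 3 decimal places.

hit rate = 0.642

z(false-alarm rate) = z(0.494) = -0.0150
z(H) = z(FA) + d' = -0.0150 + 0.38 = 0.3650
hit rate = Φ(0.3650) = 0.6424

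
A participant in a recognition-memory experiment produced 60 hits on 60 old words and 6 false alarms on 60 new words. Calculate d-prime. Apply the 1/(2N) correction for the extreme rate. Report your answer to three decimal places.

d-prime = 3.676

The hit rate is 60/60 = 1, so apply the 1/(2N) correction: H → 1 − 1/(2·60) = 0.99167.
z(H) = z(0.99167) = 2.3941
z(FA) = z(0.10000) = -1.2816
d' = 2.3941 − (-1.2816) = 3.6757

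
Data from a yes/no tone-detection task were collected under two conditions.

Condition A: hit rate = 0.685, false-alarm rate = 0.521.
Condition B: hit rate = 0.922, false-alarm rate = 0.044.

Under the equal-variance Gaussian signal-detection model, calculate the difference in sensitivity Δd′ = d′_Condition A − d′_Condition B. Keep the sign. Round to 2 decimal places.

Condition A: z(0.685) = 0.482, z(0.521) = 0.053, d' = 0.429
Condition B: z(0.922) = 1.419, z(0.044) = -1.706, d' = 3.125
Δd' = d'_Condition A − d'_Condition B = 0.429 − 3.125 = -2.696
Condition B has the higher sensitivity.

Δd′ = -2.70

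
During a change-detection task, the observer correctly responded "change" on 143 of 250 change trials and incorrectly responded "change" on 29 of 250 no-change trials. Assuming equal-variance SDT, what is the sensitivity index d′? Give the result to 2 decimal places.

H = 143/250 = 0.5720
FA = 29/250 = 0.1160
Φ⁻¹(H) = 0.181
Φ⁻¹(FA) = -1.195
d' = z(H) − z(FA) = 0.181 − (-1.195) = 1.376

d′ = 1.38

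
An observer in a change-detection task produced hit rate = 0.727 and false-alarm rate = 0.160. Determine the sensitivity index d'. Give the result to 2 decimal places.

d' = 1.60

z(H) = z(0.727) = 0.6038
z(FA) = z(0.160) = -0.9945
d' = z(H) − z(FA) = 0.6038 − (-0.9945) = 1.5983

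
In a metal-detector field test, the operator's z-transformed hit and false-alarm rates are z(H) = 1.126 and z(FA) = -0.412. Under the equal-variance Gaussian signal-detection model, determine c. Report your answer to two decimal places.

c = -0.36

c = −½·[z(H) + z(FA)] = −½·(1.126 + (-0.412)) = -0.357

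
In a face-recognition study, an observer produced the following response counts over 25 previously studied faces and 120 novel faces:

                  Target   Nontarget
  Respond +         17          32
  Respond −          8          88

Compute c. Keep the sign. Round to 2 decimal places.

c = 0.08

H = 17/25 = 0.6800
FA = 32/120 = 0.2667
z(0.6800) = 0.4677, z(0.2667) = -0.6228
c = −½·[z(H) + z(FA)] = −0.5 × (0.4677 + (-0.6228)) = 0.07755
c > 0: the observer has a conservative response bias.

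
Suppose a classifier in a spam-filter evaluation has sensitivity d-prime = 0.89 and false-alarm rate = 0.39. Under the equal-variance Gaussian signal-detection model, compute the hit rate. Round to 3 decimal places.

z(false-alarm rate) = z(0.39) = -0.2793
z(H) = z(FA) + d' = -0.2793 + 0.89 = 0.6107
hit rate = Φ(0.6107) = 0.7293

hit rate = 0.729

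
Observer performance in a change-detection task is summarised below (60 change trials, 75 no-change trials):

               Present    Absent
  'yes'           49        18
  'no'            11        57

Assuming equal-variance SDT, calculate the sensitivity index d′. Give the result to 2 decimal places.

H = 49/60 = 0.8167
FA = 18/75 = 0.2400
Φ⁻¹(H) = Φ⁻¹(0.8167) = 0.903
Φ⁻¹(FA) = Φ⁻¹(0.2400) = -0.706
d' = z(H) − z(FA) = 0.903 − (-0.706) = 1.609

d′ = 1.61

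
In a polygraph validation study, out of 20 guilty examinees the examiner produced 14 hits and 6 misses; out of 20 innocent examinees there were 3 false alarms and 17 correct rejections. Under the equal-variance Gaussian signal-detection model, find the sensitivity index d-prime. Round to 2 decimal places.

H = 14/20 = 0.7000
FA = 3/20 = 0.1500
Φ⁻¹(H) = 0.524
Φ⁻¹(FA) = -1.036
d' = z(H) − z(FA) = 0.524 − (-1.036) = 1.560

d-prime = 1.56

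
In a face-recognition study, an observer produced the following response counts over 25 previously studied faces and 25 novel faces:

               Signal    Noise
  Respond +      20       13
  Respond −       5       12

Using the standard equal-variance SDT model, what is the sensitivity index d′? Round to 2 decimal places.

d′ = 0.79

H = 20/25 = 0.8000
FA = 13/25 = 0.5200
z(H) = z(0.8000) = 0.8416
z(FA) = z(0.5200) = 0.0502
d' = z(H) − z(FA) = 0.8416 − 0.0502 = 0.7914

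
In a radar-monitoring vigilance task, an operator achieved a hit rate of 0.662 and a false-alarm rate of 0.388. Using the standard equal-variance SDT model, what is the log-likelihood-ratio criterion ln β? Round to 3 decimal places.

Φ⁻¹(H) = Φ⁻¹(0.662) = 0.4179
Φ⁻¹(FA) = Φ⁻¹(0.388) = -0.2845
ln β = −½·[z(H)² − z(FA)²] = −0.5 × (0.1746 − 0.0809) = -0.04685

ln β = -0.047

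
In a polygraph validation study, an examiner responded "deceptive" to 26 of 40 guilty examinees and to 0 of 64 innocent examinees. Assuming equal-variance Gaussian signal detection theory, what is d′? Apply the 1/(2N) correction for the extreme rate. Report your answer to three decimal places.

The false-alarm rate is 0/64 = 0, so apply the 1/(2N) correction: FA → 1/(2·64) = 0.00781.
z(H) = z(0.65000) = 0.3853
z(FA) = z(0.00781) = -2.4177
d' = 0.3853 − (-2.4177) = 2.8030

d′ = 2.803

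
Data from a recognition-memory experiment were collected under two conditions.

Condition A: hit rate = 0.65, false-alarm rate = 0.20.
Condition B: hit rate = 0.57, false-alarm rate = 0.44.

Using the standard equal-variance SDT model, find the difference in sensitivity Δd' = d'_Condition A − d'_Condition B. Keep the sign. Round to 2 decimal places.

Δd' = 0.90

Condition A: z(0.65) = 0.385, z(0.20) = -0.842, d' = 1.227
Condition B: z(0.57) = 0.176, z(0.44) = -0.151, d' = 0.327
Δd' = d'_Condition A − d'_Condition B = 1.227 − 0.327 = 0.900
Condition A has the higher sensitivity.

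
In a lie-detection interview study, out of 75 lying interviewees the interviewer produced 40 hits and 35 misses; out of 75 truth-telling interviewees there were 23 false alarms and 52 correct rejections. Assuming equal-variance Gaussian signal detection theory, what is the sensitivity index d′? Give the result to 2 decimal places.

d′ = 0.59

H = 40/75 = 0.5333
FA = 23/75 = 0.3067
z(0.5333) = 0.084, z(0.3067) = -0.505
d' = z(H) − z(FA) = 0.084 − (-0.505) = 0.589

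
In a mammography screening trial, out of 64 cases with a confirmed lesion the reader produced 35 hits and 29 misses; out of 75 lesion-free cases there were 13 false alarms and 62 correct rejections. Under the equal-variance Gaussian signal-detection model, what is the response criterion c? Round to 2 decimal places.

H = 35/64 = 0.5469
FA = 13/75 = 0.1733
z(H) = z(0.5469) = 0.1178
z(FA) = z(0.1733) = -0.9412
c = −½·[z(H) + z(FA)] = −0.5 × (0.1178 + (-0.9412)) = 0.4117
c > 0: the reader has a conservative response bias.

c = 0.41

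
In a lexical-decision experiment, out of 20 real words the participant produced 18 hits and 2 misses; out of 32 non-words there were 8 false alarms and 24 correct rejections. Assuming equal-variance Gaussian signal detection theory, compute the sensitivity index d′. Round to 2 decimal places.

d′ = 1.96

H = 18/20 = 0.9000
FA = 8/32 = 0.2500
z(H) = 1.282
z(FA) = -0.674
d' = z(H) − z(FA) = 1.282 − (-0.674) = 1.956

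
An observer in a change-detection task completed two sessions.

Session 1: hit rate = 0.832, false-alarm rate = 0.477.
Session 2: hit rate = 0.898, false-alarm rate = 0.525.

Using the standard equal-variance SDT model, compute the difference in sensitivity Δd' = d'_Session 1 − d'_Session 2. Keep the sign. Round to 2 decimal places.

Δd' = -0.19

Session 1: z(0.832) = 0.962, z(0.477) = -0.058, d' = 1.020
Session 2: z(0.898) = 1.270, z(0.525) = 0.063, d' = 1.207
Δd' = d'_Session 1 − d'_Session 2 = 1.020 − 1.207 = -0.187
Session 2 has the higher sensitivity.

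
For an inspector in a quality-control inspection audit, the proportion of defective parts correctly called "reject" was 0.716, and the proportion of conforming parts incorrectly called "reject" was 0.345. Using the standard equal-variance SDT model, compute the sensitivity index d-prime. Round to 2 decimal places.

d-prime = 0.97

z(H) = z(0.716) = 0.5710
z(FA) = z(0.345) = -0.3989
d' = z(H) − z(FA) = 0.5710 − (-0.3989) = 0.9699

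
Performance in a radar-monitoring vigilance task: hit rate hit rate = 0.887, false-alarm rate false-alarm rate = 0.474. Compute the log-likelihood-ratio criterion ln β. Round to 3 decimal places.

Φ⁻¹(H) = Φ⁻¹(0.887) = 1.2107
Φ⁻¹(FA) = Φ⁻¹(0.474) = -0.0652
ln β = −½·[z(H)² − z(FA)²] = −0.5 × (1.4658 − 0.0043) = -0.73075

ln β = -0.731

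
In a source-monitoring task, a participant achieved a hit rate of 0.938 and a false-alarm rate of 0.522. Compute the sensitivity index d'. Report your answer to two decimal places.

z(H) = 1.538
z(FA) = 0.055
d' = z(H) − z(FA) = 1.538 − 0.055 = 1.483

d' = 1.48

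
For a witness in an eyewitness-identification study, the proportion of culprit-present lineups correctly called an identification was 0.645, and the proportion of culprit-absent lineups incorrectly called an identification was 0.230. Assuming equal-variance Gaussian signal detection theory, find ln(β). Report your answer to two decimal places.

ln β = 0.20

z(0.645) = 0.372, z(0.230) = -0.739
ln β = −½·[z(H)² − z(FA)²] = −0.5 × (0.138 − 0.546) = 0.204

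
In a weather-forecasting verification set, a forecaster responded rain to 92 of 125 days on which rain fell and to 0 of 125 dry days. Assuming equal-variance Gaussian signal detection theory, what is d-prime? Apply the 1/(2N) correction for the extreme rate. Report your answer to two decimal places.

d-prime = 3.28

The false-alarm rate is 0/125 = 0, so apply the 1/(2N) correction: FA → 1/(2·125) = 0.00400.
z(H) = z(0.73600) = 0.631
z(FA) = z(0.00400) = -2.652
d' = 0.631 − (-2.652) = 3.283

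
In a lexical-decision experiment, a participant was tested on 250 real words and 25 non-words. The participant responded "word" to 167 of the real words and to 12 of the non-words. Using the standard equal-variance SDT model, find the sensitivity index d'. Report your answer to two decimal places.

d' = 0.48

H = 167/250 = 0.6680
FA = 12/25 = 0.4800
Φ⁻¹(H) = Φ⁻¹(0.6680) = 0.4344
Φ⁻¹(FA) = Φ⁻¹(0.4800) = -0.0502
d' = z(H) − z(FA) = 0.4344 − (-0.0502) = 0.4846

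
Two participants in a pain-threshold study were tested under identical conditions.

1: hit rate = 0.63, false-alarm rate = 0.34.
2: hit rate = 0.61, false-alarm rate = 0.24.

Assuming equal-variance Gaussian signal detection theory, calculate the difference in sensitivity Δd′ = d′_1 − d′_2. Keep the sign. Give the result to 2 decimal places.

Δd′ = -0.24

1: z(0.63) = 0.332, z(0.34) = -0.412, d' = 0.744
2: z(0.61) = 0.279, z(0.24) = -0.706, d' = 0.985
Δd' = d'_1 − d'_2 = 0.744 − 0.985 = -0.241
2 has the higher sensitivity.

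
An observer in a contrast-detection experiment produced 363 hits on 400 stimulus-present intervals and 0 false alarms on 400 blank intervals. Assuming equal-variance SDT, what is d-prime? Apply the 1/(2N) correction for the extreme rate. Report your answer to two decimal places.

The false-alarm rate is 0/400 = 0, so apply the 1/(2N) correction: FA → 1/(2·400) = 0.00125.
z(H) = z(0.90750) = 1.326
z(FA) = z(0.00125) = -3.023
d' = 1.326 − (-3.023) = 4.349

d-prime = 4.35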